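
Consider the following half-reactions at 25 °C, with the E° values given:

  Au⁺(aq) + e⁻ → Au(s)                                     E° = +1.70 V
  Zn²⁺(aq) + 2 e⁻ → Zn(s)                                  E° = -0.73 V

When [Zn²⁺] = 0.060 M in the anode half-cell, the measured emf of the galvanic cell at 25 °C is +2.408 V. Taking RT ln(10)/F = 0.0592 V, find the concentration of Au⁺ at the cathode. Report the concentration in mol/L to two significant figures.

0.10 M

Au⁺/Au is the cathode, Zn²⁺/Zn the anode: E°cell = +2.43 V, n = 2.
Overall reaction: 2 Au⁺(aq) + Zn(s) → 2 Au(s) + Zn²⁺(aq); Q = [Zn²⁺]^1/[Au⁺]^2.
From E = E° − (0.0592/n) log Q: log Q = (E° − E)·n/0.0592 = (+2.43 − (+2.408))·2/0.0592 = 0.7432.
So 2·log[Au⁺] = 1·log(0.06) − log Q = -1.2218 − (0.7432) = -1.9650; log[Au⁺] = -1.9650 / 2 = -0.9825; [Au⁺] = 10^(-0.9825) ≈ 0.10 M.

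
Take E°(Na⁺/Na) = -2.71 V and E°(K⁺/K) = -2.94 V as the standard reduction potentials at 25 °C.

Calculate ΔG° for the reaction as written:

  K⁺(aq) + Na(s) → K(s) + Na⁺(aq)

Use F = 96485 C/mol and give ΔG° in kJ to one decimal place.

As written, K⁺/K is reduced (cathode) and Na⁺/Na is oxidised (anode), so E°cell = (-2.94) − (-2.71) = -0.23 V.
Balancing electrons gives n = 1.
ΔG° = −nFE° = −(1)(96485)(-0.23) = 22,192 J = +22.2 kJ.

+22.2 kJ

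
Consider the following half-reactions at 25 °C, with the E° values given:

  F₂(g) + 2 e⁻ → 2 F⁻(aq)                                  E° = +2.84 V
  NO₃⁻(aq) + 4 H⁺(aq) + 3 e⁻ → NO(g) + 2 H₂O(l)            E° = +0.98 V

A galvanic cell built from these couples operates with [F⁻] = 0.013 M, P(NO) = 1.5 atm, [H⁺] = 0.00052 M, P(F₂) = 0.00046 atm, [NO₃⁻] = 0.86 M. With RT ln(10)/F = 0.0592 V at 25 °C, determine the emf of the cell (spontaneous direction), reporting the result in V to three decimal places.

F₂/F⁻ is the cathode (higher E°), NO₃⁻/NO the anode: E°cell = +2.84 − (+0.98) = +1.86 V, n = 6.
Overall: 3 F₂(g) + 2 NO(g) + 4 H₂O(l) → 6 F⁻(aq) + 2 NO₃⁻(aq) + 8 H⁺(aq)
Q = [F⁻]^6·[NO₃⁻]^2·[H⁺]^8 / (P(F₂)^3·P(NO)^2); log Q = -28.060.
E = E° − (0.0592/n) log Q = +1.86 − (0.0592/6)(-28.060) = +2.137 V.

+2.137 V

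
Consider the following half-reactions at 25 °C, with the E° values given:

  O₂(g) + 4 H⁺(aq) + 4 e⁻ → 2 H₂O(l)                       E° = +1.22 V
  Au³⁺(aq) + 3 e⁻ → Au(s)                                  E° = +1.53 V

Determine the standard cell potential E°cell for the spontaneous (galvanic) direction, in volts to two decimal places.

The Au³⁺/Au couple has the higher reduction potential, so it is the cathode; O₂/H₂O is oxidised at the anode.
E°cell = E°(cathode) − E°(anode) = (+1.53) − (+1.22) = +0.31 V.
Since E°cell > 0, the reaction is spontaneous under standard conditions.

+0.31 V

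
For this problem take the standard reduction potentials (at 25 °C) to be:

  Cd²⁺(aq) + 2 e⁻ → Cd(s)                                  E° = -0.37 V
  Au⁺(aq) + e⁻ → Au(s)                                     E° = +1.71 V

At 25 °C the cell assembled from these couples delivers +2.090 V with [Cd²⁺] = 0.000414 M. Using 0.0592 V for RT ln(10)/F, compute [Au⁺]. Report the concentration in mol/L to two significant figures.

0.030 M

Au⁺/Au is the cathode, Cd²⁺/Cd the anode: E°cell = +2.08 V, n = 2.
Overall reaction: 2 Au⁺(aq) + Cd(s) → 2 Au(s) + Cd²⁺(aq); Q = [Cd²⁺]^1/[Au⁺]^2.
From E = E° − (0.0592/n) log Q: log Q = (E° − E)·n/0.0592 = (+2.08 − (+2.090))·2/0.0592 = -0.3378.
So 2·log[Au⁺] = 1·log(0.000414) − log Q = -3.3830 − (-0.3378) = -3.0452; log[Au⁺] = -3.0452 / 2 = -1.5226; [Au⁺] = 10^(-1.5226) ≈ 0.030 M.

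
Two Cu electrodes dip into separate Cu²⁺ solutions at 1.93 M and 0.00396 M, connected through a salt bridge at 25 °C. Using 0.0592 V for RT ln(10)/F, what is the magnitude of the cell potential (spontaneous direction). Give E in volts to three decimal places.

+0.080 V

For a concentration cell E°cell = 0. The 1.93 M side is the cathode (reduction is favoured where [Cu²⁺] is higher).
With n = 2, E = −(0.0592/2) log([Cu²⁺]ₐₙ/[Cu²⁺]꜀ₐₜ) = −(0.0592/2) log(0.00396/1.93) = −(0.0592/2)(-2.688) = +0.080 V.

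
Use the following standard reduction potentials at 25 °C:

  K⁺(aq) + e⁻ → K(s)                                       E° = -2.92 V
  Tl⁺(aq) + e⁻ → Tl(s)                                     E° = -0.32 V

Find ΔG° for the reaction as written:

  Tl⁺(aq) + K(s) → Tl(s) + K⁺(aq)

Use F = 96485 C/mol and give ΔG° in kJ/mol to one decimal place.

-250.9 kJ/mol

As written, Tl⁺/Tl is reduced (cathode) and K⁺/K is oxidised (anode), so E°cell = (-0.32) − (-2.92) = +2.60 V.
Balancing electrons gives n = 1.
ΔG° = −nFE° = −(1)(96485)(+2.60) = -250,861 J = -250.9 kJ/mol.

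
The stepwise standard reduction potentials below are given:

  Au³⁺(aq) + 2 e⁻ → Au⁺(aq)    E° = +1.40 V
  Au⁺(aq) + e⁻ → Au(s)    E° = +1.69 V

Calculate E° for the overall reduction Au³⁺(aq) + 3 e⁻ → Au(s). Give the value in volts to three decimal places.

+1.497 V

Standard free energies of sequential steps add: ΔG°₃ = ΔG°₁ + ΔG°₂, so n₃E°₃ = n₁E°₁ + n₂E°₂.
E°₃ = (2×+1.40 + 1×+1.69) / 3 = (+4.490) / 3 = +1.497 V.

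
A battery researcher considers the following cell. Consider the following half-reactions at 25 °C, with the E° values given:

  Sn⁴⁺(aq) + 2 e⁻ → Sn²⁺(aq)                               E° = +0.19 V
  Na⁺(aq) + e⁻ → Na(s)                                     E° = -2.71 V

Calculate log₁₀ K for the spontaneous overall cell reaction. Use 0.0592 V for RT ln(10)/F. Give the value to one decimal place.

Cathode: Sn⁴⁺/Sn²⁺; anode: Na⁺/Na. E°cell = +2.90 V, n = 2.
log K = nE°cell / 0.0592 = (2)(+2.90) / 0.0592 = 98.0.

98.0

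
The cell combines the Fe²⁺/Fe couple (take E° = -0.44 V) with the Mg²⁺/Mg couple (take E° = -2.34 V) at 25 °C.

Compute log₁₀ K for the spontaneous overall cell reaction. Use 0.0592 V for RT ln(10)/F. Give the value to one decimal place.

64.2

Cathode: Fe²⁺/Fe; anode: Mg²⁺/Mg. E°cell = +1.90 V, n = 2.
log K = nE°cell / 0.0592 = (2)(+1.90) / 0.0592 = 64.2.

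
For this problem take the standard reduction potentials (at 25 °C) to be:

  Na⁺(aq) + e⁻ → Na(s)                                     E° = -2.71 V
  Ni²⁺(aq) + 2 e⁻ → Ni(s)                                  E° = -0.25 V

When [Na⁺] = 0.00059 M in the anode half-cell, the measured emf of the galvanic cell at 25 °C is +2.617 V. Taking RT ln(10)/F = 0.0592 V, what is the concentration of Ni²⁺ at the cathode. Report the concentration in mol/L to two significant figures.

Ni²⁺/Ni is the cathode, Na⁺/Na the anode: E°cell = +2.46 V, n = 2.
Overall reaction: Ni²⁺(aq) + 2 Na(s) → Ni(s) + 2 Na⁺(aq); Q = [Na⁺]^2/[Ni²⁺]^1.
From E = E° − (0.0592/n) log Q: log Q = (E° − E)·n/0.0592 = (+2.46 − (+2.617))·2/0.0592 = -5.3041.
So 1·log[Ni²⁺] = 2·log(0.00059) − log Q = -6.4583 − (-5.3041) = -1.1542; [Ni²⁺] = 10^(-1.1542) ≈ 0.070 M.

0.070 M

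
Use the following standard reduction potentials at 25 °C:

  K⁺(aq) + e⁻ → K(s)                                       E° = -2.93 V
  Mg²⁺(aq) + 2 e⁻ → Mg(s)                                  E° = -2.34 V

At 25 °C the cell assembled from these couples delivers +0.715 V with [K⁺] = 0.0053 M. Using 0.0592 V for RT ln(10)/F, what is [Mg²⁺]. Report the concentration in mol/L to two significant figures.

0.47 M

Mg²⁺/Mg is the cathode, K⁺/K the anode: E°cell = +0.59 V, n = 2.
Overall reaction: Mg²⁺(aq) + 2 K(s) → Mg(s) + 2 K⁺(aq); Q = [K⁺]^2/[Mg²⁺]^1.
From E = E° − (0.0592/n) log Q: log Q = (E° − E)·n/0.0592 = (+0.59 − (+0.715))·2/0.0592 = -4.2230.
So 1·log[Mg²⁺] = 2·log(0.0053) − log Q = -4.5514 − (-4.2230) = -0.3284; [Mg²⁺] = 10^(-0.3284) ≈ 0.47 M.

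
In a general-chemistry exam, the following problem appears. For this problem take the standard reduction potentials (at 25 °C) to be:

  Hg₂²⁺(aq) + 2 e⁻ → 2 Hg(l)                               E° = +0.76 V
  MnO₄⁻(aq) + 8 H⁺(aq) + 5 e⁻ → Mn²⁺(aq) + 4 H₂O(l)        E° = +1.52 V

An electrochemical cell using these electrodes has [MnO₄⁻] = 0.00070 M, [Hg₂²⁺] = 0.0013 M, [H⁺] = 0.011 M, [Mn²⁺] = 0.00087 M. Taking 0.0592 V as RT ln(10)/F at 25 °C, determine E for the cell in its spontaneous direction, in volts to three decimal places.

MnO₄⁻/Mn²⁺ is the cathode (higher E°), Hg₂²⁺/Hg the anode: E°cell = +1.52 − (+0.76) = +0.76 V, n = 10.
Overall: 2 MnO₄⁻(aq) + 16 H⁺(aq) + 10 Hg(l) → 2 Mn²⁺(aq) + 8 H₂O(l) + 5 Hg₂²⁺(aq)
Q = [Mn²⁺]^2·[Hg₂²⁺]^5 / ([MnO₄⁻]^2·[H⁺]^16); log Q = 17.096.
E = E° − (0.0592/n) log Q = +0.76 − (0.0592/10)(17.096) = +0.659 V.

+0.659 V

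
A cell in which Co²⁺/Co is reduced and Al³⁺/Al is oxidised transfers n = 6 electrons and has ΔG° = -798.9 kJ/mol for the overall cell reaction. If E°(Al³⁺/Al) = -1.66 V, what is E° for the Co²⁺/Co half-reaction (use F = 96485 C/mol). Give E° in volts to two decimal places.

E°cell = −ΔG°/(nF) = −(-798.9×10³)/((6)(96485)) = +1.380 V.
Since Co²⁺/Co is the cathode and Al³⁺/Al the anode, E°cell = E°(Co²⁺/Co) − E°(Al³⁺/Al).
So E°(Co²⁺/Co) = E°cell + E°(Al³⁺/Al) = +1.380 + (-1.66) = -0.28 V.

-0.28 V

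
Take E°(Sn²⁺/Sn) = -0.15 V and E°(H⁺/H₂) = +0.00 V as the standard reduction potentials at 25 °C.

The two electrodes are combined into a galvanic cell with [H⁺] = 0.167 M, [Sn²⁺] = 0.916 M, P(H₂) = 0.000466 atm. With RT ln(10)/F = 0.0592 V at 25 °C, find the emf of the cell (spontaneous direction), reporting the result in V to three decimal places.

+0.204 V

H⁺/H₂ is the cathode (higher E°), Sn²⁺/Sn the anode: E°cell = +0.00 − (-0.15) = +0.15 V, n = 2.
Overall: 2 H⁺(aq) + Sn(s) → H₂(g) + Sn²⁺(aq)
Q = P(H₂)·[Sn²⁺] / ([H⁺]^2); log Q = -1.815.
E = E° − (0.0592/n) log Q = +0.15 − (0.0592/2)(-1.815) = +0.204 V.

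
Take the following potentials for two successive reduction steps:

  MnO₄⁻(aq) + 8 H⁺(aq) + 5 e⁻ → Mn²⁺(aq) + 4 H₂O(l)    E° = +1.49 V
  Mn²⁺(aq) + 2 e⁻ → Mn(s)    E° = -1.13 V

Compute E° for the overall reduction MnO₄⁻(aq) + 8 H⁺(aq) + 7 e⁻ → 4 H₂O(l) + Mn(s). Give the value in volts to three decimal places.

+0.741 V

Standard free energies of sequential steps add: ΔG°₃ = ΔG°₁ + ΔG°₂, so n₃E°₃ = n₁E°₁ + n₂E°₂.
E°₃ = (5×+1.49 + 2×-1.13) / 7 = (+5.190) / 7 = +0.741 V.
Simply averaging or adding the two E° values would be wrong; the electron-weighted sum is required.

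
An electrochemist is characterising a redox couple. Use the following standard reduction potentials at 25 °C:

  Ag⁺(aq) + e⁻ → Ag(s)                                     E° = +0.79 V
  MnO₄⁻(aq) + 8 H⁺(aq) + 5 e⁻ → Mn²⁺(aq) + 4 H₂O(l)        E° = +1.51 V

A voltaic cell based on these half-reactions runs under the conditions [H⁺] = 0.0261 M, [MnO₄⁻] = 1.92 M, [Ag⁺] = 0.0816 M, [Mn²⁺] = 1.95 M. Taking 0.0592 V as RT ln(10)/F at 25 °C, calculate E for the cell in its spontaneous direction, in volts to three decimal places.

+0.634 V

MnO₄⁻/Mn²⁺ is the cathode (higher E°), Ag⁺/Ag the anode: E°cell = +1.51 − (+0.79) = +0.72 V, n = 5.
Overall: MnO₄⁻(aq) + 8 H⁺(aq) + 5 Ag(s) → Mn²⁺(aq) + 4 H₂O(l) + 5 Ag⁺(aq)
Q = [Mn²⁺]·[Ag⁺]^5 / ([MnO₄⁻]·[H⁺]^8); log Q = 7.232.
E = E° − (0.0592/n) log Q = +0.72 − (0.0592/5)(7.232) = +0.634 V.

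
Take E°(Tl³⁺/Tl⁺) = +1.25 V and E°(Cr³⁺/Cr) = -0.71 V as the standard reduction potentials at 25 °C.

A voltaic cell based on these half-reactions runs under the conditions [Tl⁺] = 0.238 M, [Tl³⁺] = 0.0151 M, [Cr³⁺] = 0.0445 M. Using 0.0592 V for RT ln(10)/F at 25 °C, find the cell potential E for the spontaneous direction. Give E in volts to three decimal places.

Tl³⁺/Tl⁺ is the cathode (higher E°), Cr³⁺/Cr the anode: E°cell = +1.25 − (-0.71) = +1.96 V, n = 6.
Overall: 3 Tl³⁺(aq) + 2 Cr(s) → 3 Tl⁺(aq) + 2 Cr³⁺(aq)
Q = [Tl⁺]^3·[Cr³⁺]^2 / ([Tl³⁺]^3); log Q = 0.890.
E = E° − (0.0592/n) log Q = +1.96 − (0.0592/6)(0.890) = +1.951 V.

+1.951 V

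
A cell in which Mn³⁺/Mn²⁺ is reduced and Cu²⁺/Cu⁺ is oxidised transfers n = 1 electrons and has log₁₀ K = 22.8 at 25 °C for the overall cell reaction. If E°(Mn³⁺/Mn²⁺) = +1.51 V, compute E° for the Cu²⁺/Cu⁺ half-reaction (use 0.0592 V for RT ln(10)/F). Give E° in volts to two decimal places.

+0.16 V

E°cell = (0.0592/n)·log K = (0.0592/1)(22.8) = +1.350 V.
Since Mn³⁺/Mn²⁺ is the cathode and Cu²⁺/Cu⁺ the anode, E°cell = E°(Mn³⁺/Mn²⁺) − E°(Cu²⁺/Cu⁺).
So E°(Cu²⁺/Cu⁺) = E°(Mn³⁺/Mn²⁺) − E°cell = (+1.51) − (+1.350) = +0.16 V.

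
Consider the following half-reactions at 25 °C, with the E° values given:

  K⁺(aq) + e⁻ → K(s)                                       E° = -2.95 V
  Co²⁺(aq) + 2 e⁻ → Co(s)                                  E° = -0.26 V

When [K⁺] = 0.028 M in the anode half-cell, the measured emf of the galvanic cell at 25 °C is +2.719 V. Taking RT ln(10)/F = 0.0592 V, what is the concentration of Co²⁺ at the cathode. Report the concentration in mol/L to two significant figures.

0.0075 M

Co²⁺/Co is the cathode, K⁺/K the anode: E°cell = +2.69 V, n = 2.
Overall reaction: Co²⁺(aq) + 2 K(s) → Co(s) + 2 K⁺(aq); Q = [K⁺]^2/[Co²⁺]^1.
From E = E° − (0.0592/n) log Q: log Q = (E° − E)·n/0.0592 = (+2.69 − (+2.719))·2/0.0592 = -0.9797.
So 1·log[Co²⁺] = 2·log(0.028) − log Q = -3.1057 − (-0.9797) = -2.1260; [Co²⁺] = 10^(-2.1260) ≈ 0.0075 M.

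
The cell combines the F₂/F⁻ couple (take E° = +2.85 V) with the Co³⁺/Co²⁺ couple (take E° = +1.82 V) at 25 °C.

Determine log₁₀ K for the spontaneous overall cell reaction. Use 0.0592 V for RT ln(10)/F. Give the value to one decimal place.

Cathode: F₂/F⁻; anode: Co³⁺/Co²⁺. E°cell = +1.03 V, n = 2.
log K = nE°cell / 0.0592 = (2)(+1.03) / 0.0592 = 34.8.

34.8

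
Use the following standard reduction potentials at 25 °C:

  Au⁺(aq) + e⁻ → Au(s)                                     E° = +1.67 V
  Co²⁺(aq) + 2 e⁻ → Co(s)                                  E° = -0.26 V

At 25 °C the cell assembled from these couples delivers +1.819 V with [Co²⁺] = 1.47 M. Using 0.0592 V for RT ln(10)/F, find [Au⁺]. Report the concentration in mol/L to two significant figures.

0.016 M

Au⁺/Au is the cathode, Co²⁺/Co the anode: E°cell = +1.93 V, n = 2.
Overall reaction: 2 Au⁺(aq) + Co(s) → 2 Au(s) + Co²⁺(aq); Q = [Co²⁺]^1/[Au⁺]^2.
From E = E° − (0.0592/n) log Q: log Q = (E° − E)·n/0.0592 = (+1.93 − (+1.819))·2/0.0592 = 3.7500.
So 2·log[Au⁺] = 1·log(1.47) − log Q = 0.1673 − (3.7500) = -3.5827; log[Au⁺] = -3.5827 / 2 = -1.7913; [Au⁺] = 10^(-1.7913) ≈ 0.016 M.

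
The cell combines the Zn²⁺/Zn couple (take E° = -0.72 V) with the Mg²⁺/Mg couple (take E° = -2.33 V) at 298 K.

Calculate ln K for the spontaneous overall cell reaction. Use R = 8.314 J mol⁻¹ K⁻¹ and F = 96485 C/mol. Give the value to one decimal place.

125.4

Cathode: Zn²⁺/Zn; anode: Mg²⁺/Mg. E°cell = (-0.72) − (-2.33) = +1.61 V, with n = 2.
ΔG° = −nFE° = −RT ln K, so ln K = nFE°/(RT) = (2)(96485)(+1.61) / ((8.314)(298)) = 125.398.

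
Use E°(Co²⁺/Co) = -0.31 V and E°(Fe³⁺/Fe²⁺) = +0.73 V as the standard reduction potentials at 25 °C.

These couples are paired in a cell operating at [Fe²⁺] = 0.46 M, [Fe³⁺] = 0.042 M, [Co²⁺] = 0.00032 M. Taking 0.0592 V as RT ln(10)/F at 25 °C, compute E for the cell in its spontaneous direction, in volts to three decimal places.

+1.082 V

Fe³⁺/Fe²⁺ is the cathode (higher E°), Co²⁺/Co the anode: E°cell = +0.73 − (-0.31) = +1.04 V, n = 2.
Overall: 2 Fe³⁺(aq) + Co(s) → 2 Fe²⁺(aq) + Co²⁺(aq)
Q = [Fe²⁺]^2·[Co²⁺] / ([Fe³⁺]^2); log Q = -1.416.
E = E° − (0.0592/n) log Q = +1.04 − (0.0592/2)(-1.416) = +1.082 V.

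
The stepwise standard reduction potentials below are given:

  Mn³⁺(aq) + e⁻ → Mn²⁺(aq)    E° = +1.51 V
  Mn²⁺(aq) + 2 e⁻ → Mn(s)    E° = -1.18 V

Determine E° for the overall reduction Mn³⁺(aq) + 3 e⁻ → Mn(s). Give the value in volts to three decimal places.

Since ΔG° = −nFE° is additive over sequential reductions, n₃E°₃ = n₁E°₁ + n₂E°₂.
E°₃ = (1×+1.51 + 2×-1.18) / 3 = (-0.850) / 3 = -0.283 V.
Simply averaging or adding the two E° values would be wrong; the electron-weighted sum is required.

-0.283 V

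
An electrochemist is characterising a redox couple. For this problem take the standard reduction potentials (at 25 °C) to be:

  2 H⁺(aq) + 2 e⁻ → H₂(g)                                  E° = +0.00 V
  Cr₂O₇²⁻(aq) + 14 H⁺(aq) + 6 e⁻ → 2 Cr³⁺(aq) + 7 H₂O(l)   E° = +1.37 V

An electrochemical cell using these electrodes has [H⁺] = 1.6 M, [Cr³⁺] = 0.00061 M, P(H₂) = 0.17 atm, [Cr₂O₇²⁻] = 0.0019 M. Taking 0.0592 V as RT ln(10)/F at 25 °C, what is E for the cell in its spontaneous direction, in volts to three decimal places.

+1.400 V

Cr₂O₇²⁻/Cr³⁺ is the cathode (higher E°), H⁺/H₂ the anode: E°cell = +1.37 − (+0.00) = +1.37 V, n = 6.
Overall: Cr₂O₇²⁻(aq) + 8 H⁺(aq) + 3 H₂(g) → 2 Cr³⁺(aq) + 7 H₂O(l)
Q = [Cr³⁺]^2 / ([Cr₂O₇²⁻]·[H⁺]^8·P(H₂)^3); log Q = -3.032.
E = E° − (0.0592/n) log Q = +1.37 − (0.0592/6)(-3.032) = +1.400 V.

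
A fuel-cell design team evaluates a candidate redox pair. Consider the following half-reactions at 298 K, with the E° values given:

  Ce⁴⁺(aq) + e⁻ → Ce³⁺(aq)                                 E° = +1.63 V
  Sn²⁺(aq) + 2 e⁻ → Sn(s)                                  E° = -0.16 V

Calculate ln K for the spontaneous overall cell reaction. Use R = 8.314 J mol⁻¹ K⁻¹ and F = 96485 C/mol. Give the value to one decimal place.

139.4

Cathode: Ce⁴⁺/Ce³⁺; anode: Sn²⁺/Sn. E°cell = (+1.63) − (-0.16) = +1.79 V, with n = 2.
ΔG° = −nFE° = −RT ln K, so ln K = nFE°/(RT) = (2)(96485)(+1.79) / ((8.314)(298)) = 139.417.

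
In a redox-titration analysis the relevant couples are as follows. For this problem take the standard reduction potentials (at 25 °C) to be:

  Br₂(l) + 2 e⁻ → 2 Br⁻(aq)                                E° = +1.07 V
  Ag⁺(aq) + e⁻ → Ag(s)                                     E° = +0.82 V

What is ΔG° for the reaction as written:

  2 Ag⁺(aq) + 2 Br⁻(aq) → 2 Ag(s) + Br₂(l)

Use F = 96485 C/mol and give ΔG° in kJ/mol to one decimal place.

+48.2 kJ/mol

As written, Ag⁺/Ag is reduced (cathode) and Br₂/Br⁻ is oxidised (anode), so E°cell = (+0.82) − (+1.07) = -0.25 V.
Balancing electrons gives n = 2.
ΔG° = −nFE° = −(2)(96485)(-0.25) = 48,242 J = +48.2 kJ/mol.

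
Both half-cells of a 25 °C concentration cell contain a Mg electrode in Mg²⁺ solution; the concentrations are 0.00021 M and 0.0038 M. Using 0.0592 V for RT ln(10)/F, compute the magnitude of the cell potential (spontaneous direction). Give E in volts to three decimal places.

+0.037 V

For a concentration cell E°cell = 0. The 0.0038 M side is the cathode (reduction is favoured where [Mg²⁺] is higher).
With n = 2, E = −(0.0592/2) log([Mg²⁺]ₐₙ/[Mg²⁺]꜀ₐₜ) = −(0.0592/2) log(0.00021/0.0038) = −(0.0592/2)(-1.258) = +0.037 V.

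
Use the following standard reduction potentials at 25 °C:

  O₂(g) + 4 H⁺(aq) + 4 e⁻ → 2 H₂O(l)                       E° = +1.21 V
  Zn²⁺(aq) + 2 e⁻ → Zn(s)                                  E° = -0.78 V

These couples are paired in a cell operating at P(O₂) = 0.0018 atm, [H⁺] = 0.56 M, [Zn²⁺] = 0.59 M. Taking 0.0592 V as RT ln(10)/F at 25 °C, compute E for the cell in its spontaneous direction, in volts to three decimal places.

+1.941 V

O₂/H₂O is the cathode (higher E°), Zn²⁺/Zn the anode: E°cell = +1.21 − (-0.78) = +1.99 V, n = 4.
Overall: O₂(g) + 4 H⁺(aq) + 2 Zn(s) → 2 H₂O(l) + 2 Zn²⁺(aq)
Q = [Zn²⁺]^2 / (P(O₂)·[H⁺]^4); log Q = 3.294.
E = E° − (0.0592/n) log Q = +1.99 − (0.0592/4)(3.294) = +1.941 V.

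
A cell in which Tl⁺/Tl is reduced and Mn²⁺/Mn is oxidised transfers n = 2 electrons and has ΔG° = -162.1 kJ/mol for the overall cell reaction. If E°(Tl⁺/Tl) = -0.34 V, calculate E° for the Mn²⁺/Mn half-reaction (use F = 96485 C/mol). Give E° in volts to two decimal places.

E°cell = −ΔG°/(nF) = −(-162.1×10³)/((2)(96485)) = +0.840 V.
Since Tl⁺/Tl is the cathode and Mn²⁺/Mn the anode, E°cell = E°(Tl⁺/Tl) − E°(Mn²⁺/Mn).
So E°(Mn²⁺/Mn) = E°(Tl⁺/Tl) − E°cell = (-0.34) − (+0.840) = -1.18 V.

-1.18 V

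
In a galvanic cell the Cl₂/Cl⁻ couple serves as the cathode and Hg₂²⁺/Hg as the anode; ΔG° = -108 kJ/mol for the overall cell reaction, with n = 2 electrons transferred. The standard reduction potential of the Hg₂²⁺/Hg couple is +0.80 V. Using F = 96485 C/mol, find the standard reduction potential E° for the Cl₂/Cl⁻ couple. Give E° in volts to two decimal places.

E°cell = −ΔG°/(nF) = −(-108×10³)/((2)(96485)) = +0.560 V.
Since Cl₂/Cl⁻ is the cathode and Hg₂²⁺/Hg the anode, E°cell = E°(Cl₂/Cl⁻) − E°(Hg₂²⁺/Hg).
So E°(Cl₂/Cl⁻) = E°cell + E°(Hg₂²⁺/Hg) = +0.560 + (+0.80) = +1.36 V.

+1.36 V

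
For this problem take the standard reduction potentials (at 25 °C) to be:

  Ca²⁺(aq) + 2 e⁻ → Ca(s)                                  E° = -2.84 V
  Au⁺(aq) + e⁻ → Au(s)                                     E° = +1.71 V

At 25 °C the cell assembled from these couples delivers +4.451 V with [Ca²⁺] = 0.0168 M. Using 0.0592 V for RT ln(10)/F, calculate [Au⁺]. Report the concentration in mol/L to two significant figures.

0.0028 M

Au⁺/Au is the cathode, Ca²⁺/Ca the anode: E°cell = +4.55 V, n = 2.
Overall reaction: 2 Au⁺(aq) + Ca(s) → 2 Au(s) + Ca²⁺(aq); Q = [Ca²⁺]^1/[Au⁺]^2.
From E = E° − (0.0592/n) log Q: log Q = (E° − E)·n/0.0592 = (+4.55 − (+4.451))·2/0.0592 = 3.3446.
So 2·log[Au⁺] = 1·log(0.0168) − log Q = -1.7747 − (3.3446) = -5.1193; log[Au⁺] = -5.1193 / 2 = -2.5596; [Au⁺] = 10^(-2.5596) ≈ 0.0028 M.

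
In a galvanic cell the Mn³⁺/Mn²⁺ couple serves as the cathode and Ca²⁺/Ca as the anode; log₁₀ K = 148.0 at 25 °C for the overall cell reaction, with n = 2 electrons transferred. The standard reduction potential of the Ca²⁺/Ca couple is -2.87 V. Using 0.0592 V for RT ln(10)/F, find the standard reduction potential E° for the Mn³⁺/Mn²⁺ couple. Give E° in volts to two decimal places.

E°cell = (0.0592/n)·log K = (0.0592/2)(148.0) = +4.381 V.
Since Mn³⁺/Mn²⁺ is the cathode and Ca²⁺/Ca the anode, E°cell = E°(Mn³⁺/Mn²⁺) − E°(Ca²⁺/Ca).
So E°(Mn³⁺/Mn²⁺) = E°cell + E°(Ca²⁺/Ca) = +4.381 + (-2.87) = +1.51 V.

+1.51 V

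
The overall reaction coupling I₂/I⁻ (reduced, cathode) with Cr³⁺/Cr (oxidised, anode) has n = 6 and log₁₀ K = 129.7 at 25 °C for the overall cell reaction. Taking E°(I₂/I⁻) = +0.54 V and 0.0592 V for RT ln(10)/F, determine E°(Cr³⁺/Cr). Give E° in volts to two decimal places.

-0.74 V

E°cell = (0.0592/n)·log K = (0.0592/6)(129.7) = +1.280 V.
Since I₂/I⁻ is the cathode and Cr³⁺/Cr the anode, E°cell = E°(I₂/I⁻) − E°(Cr³⁺/Cr).
So E°(Cr³⁺/Cr) = E°(I₂/I⁻) − E°cell = (+0.54) − (+1.280) = -0.74 V.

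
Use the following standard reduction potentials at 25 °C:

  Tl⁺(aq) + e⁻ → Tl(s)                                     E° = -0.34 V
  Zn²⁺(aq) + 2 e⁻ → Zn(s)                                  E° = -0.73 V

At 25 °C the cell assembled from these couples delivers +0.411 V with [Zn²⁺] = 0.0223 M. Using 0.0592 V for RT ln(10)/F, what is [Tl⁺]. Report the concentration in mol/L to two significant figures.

Tl⁺/Tl is the cathode, Zn²⁺/Zn the anode: E°cell = +0.39 V, n = 2.
Overall reaction: 2 Tl⁺(aq) + Zn(s) → 2 Tl(s) + Zn²⁺(aq); Q = [Zn²⁺]^1/[Tl⁺]^2.
From E = E° − (0.0592/n) log Q: log Q = (E° − E)·n/0.0592 = (+0.39 − (+0.411))·2/0.0592 = -0.7095.
So 2·log[Tl⁺] = 1·log(0.0223) − log Q = -1.6517 − (-0.7095) = -0.9422; log[Tl⁺] = -0.9422 / 2 = -0.4711; [Tl⁺] = 10^(-0.4711) ≈ 0.34 M.

0.34 M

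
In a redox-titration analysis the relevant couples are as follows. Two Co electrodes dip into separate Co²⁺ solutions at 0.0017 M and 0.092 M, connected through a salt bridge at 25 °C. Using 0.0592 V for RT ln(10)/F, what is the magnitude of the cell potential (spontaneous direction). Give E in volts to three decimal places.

For a concentration cell E°cell = 0. The 0.092 M side is the cathode (reduction is favoured where [Co²⁺] is higher).
With n = 2, E = −(0.0592/2) log([Co²⁺]ₐₙ/[Co²⁺]꜀ₐₜ) = −(0.0592/2) log(0.0017/0.092) = −(0.0592/2)(-1.733) = +0.051 V.

+0.051 V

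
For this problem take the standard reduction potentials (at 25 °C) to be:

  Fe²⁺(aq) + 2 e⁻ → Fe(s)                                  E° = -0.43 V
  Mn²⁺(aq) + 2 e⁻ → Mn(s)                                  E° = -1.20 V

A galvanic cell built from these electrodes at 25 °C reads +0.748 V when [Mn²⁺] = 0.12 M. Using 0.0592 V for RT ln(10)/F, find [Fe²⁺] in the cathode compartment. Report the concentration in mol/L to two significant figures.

Fe²⁺/Fe is the cathode, Mn²⁺/Mn the anode: E°cell = +0.77 V, n = 2.
Overall reaction: Fe²⁺(aq) + Mn(s) → Fe(s) + Mn²⁺(aq); Q = [Mn²⁺]^1/[Fe²⁺]^1.
From E = E° − (0.0592/n) log Q: log Q = (E° − E)·n/0.0592 = (+0.77 − (+0.748))·2/0.0592 = 0.7432.
So 1·log[Fe²⁺] = 1·log(0.12) − log Q = -0.9208 − (0.7432) = -1.6640; [Fe²⁺] = 10^(-1.6640) ≈ 0.022 M.

0.022 M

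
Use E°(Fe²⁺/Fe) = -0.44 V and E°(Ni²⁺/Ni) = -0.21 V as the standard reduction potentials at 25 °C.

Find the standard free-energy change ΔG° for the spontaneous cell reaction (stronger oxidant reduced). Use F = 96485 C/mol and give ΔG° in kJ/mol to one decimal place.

-44.4 kJ/mol

Ni²⁺/Ni (E° = -0.21 V) is the cathode; Fe²⁺/Fe (E° = -0.44 V) is the anode, so E°cell = +0.23 V.
Balancing electrons gives n = 2 (lcm of 2 and 2).
ΔG° = −nFE° = −(2)(96485)(+0.23) = -44,383 J = -44.4 kJ/mol.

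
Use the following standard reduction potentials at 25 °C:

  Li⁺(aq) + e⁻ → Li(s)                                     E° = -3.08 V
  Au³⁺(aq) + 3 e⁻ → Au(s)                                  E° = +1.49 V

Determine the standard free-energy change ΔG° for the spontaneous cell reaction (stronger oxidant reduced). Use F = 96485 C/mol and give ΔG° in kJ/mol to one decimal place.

Au³⁺/Au (E° = +1.49 V) is the cathode; Li⁺/Li (E° = -3.08 V) is the anode, so E°cell = +4.57 V.
Balancing electrons gives n = 3 (lcm of 3 and 1).
ΔG° = −nFE° = −(3)(96485)(+4.57) = -1,322,809 J = -1322.8 kJ/mol.

-1322.8 kJ/mol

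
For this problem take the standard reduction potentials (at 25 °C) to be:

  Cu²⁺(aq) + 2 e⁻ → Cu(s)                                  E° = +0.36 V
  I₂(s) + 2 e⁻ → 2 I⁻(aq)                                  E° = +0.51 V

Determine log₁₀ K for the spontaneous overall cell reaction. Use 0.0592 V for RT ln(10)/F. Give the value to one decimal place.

Cathode: I₂/I⁻; anode: Cu²⁺/Cu. E°cell = +0.15 V, n = 2.
log K = nE°cell / 0.0592 = (2)(+0.15) / 0.0592 = 5.1.

5.1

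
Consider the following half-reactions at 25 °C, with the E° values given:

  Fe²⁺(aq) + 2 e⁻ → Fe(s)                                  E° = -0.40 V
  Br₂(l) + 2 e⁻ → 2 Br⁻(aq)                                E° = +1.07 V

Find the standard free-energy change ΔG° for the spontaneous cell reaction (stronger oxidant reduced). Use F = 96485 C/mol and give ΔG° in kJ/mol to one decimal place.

-283.7 kJ/mol

Br₂/Br⁻ (E° = +1.07 V) is the cathode; Fe²⁺/Fe (E° = -0.40 V) is the anode, so E°cell = +1.47 V.
Balancing electrons gives n = 2 (lcm of 2 and 2).
ΔG° = −nFE° = −(2)(96485)(+1.47) = -283,666 J = -283.7 kJ/mol.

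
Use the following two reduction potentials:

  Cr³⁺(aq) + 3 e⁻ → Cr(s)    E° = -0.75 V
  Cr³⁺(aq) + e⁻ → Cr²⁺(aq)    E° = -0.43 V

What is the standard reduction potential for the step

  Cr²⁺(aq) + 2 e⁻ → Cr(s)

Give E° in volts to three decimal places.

Sequential free energies add, so n₃E°₃ = n₁E°₁ + n₂E°₂.
With n₃ = 3, and the known step contributing 1×(-0.43) V, the unknown satisfies 2·E° = 3×(-0.75) − 1×(-0.43) = -1.820.
E° = -1.820 / 2 = -0.910 V.

-0.910 V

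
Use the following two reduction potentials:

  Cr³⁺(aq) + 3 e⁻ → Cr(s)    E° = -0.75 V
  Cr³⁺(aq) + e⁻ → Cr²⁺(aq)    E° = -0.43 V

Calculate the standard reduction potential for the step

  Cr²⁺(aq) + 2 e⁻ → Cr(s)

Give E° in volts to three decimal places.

Sequential free energies add, so n₃E°₃ = n₁E°₁ + n₂E°₂.
With n₃ = 3, and the known step contributing 1×(-0.43) V, the unknown satisfies 2·E° = 3×(-0.75) − 1×(-0.43) = -1.820.
E° = -1.820 / 2 = -0.910 V.

-0.910 V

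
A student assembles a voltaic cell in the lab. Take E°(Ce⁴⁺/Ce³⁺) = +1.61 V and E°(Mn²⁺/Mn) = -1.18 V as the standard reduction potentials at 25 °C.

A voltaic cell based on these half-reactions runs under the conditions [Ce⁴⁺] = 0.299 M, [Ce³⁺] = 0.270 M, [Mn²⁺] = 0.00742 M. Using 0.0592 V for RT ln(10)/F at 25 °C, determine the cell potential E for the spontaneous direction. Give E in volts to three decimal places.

+2.856 V

Ce⁴⁺/Ce³⁺ is the cathode (higher E°), Mn²⁺/Mn the anode: E°cell = +1.61 − (-1.18) = +2.79 V, n = 2.
Overall: 2 Ce⁴⁺(aq) + Mn(s) → 2 Ce³⁺(aq) + Mn²⁺(aq)
Q = [Ce³⁺]^2·[Mn²⁺] / ([Ce⁴⁺]^2); log Q = -2.218.
E = E° − (0.0592/n) log Q = +2.79 − (0.0592/2)(-2.218) = +2.856 V.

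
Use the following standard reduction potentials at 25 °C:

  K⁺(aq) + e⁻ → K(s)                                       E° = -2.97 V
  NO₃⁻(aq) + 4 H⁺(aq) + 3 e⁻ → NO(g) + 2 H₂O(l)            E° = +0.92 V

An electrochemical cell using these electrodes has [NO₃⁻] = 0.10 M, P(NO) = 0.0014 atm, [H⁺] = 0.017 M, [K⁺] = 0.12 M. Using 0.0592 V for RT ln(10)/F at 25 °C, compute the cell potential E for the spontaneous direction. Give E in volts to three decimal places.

+3.841 V

NO₃⁻/NO is the cathode (higher E°), K⁺/K the anode: E°cell = +0.92 − (-2.97) = +3.89 V, n = 3.
Overall: NO₃⁻(aq) + 4 H⁺(aq) + 3 K(s) → NO(g) + 2 H₂O(l) + 3 K⁺(aq)
Q = P(NO)·[K⁺]^3 / ([NO₃⁻]·[H⁺]^4); log Q = 2.462.
E = E° − (0.0592/n) log Q = +3.89 − (0.0592/3)(2.462) = +3.841 V.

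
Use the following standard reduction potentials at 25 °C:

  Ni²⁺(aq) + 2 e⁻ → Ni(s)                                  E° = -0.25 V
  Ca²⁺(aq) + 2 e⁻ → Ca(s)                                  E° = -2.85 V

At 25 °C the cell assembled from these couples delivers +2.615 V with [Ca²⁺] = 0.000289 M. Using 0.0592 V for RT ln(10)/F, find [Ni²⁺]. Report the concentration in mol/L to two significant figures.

Ni²⁺/Ni is the cathode, Ca²⁺/Ca the anode: E°cell = +2.60 V, n = 2.
Overall reaction: Ni²⁺(aq) + Ca(s) → Ni(s) + Ca²⁺(aq); Q = [Ca²⁺]^1/[Ni²⁺]^1.
From E = E° − (0.0592/n) log Q: log Q = (E° − E)·n/0.0592 = (+2.60 − (+2.615))·2/0.0592 = -0.5068.
So 1·log[Ni²⁺] = 1·log(0.000289) − log Q = -3.5391 − (-0.5068) = -3.0323; [Ni²⁺] = 10^(-3.0323) ≈ 0.00093 M.

0.00093 M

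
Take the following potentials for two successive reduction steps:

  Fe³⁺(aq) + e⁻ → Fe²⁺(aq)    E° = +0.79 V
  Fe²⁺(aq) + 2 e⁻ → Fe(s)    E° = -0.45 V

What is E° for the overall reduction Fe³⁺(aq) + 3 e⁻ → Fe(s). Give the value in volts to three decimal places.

-0.037 V

Adding the free-energy changes (−nFE°) of the two steps gives −n₃FE°₃ = −n₁FE°₁ − n₂FE°₂.
E°₃ = (1×+0.79 + 2×-0.45) / 3 = (-0.110) / 3 = -0.037 V.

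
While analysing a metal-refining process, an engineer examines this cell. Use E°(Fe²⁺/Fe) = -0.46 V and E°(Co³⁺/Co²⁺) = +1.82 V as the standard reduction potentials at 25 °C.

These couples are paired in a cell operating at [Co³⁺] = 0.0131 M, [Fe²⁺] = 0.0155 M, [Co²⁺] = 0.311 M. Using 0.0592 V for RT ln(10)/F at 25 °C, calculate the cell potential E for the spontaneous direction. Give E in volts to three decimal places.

Co³⁺/Co²⁺ is the cathode (higher E°), Fe²⁺/Fe the anode: E°cell = +1.82 − (-0.46) = +2.28 V, n = 2.
Overall: 2 Co³⁺(aq) + Fe(s) → 2 Co²⁺(aq) + Fe²⁺(aq)
Q = [Co²⁺]^2·[Fe²⁺] / ([Co³⁺]^2); log Q = 0.941.
E = E° − (0.0592/n) log Q = +2.28 − (0.0592/2)(0.941) = +2.252 V.

+2.252 V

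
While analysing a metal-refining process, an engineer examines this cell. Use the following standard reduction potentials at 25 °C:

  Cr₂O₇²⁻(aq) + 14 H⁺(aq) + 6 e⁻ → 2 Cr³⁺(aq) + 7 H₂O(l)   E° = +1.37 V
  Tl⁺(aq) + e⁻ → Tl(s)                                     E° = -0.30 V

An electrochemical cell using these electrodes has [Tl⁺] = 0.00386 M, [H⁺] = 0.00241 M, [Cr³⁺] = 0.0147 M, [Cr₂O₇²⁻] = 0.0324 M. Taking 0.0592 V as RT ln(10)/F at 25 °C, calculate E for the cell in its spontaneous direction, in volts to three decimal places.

Cr₂O₇²⁻/Cr³⁺ is the cathode (higher E°), Tl⁺/Tl the anode: E°cell = +1.37 − (-0.30) = +1.67 V, n = 6.
Overall: Cr₂O₇²⁻(aq) + 14 H⁺(aq) + 6 Tl(s) → 2 Cr³⁺(aq) + 7 H₂O(l) + 6 Tl⁺(aq)
Q = [Cr³⁺]^2·[Tl⁺]^6 / ([Cr₂O₇²⁻]·[H⁺]^14); log Q = 19.995.
E = E° − (0.0592/n) log Q = +1.67 − (0.0592/6)(19.995) = +1.473 V.

+1.473 V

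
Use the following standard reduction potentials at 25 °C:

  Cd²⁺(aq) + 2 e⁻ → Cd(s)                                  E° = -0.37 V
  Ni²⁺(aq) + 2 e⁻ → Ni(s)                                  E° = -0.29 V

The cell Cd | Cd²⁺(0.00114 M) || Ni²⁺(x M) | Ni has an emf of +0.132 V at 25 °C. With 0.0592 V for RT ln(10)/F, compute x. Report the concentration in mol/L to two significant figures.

Ni²⁺/Ni is the cathode, Cd²⁺/Cd the anode: E°cell = +0.08 V, n = 2.
Overall reaction: Ni²⁺(aq) + Cd(s) → Ni(s) + Cd²⁺(aq); Q = [Cd²⁺]^1/[Ni²⁺]^1.
From E = E° − (0.0592/n) log Q: log Q = (E° − E)·n/0.0592 = (+0.08 − (+0.132))·2/0.0592 = -1.7568.
So 1·log[Ni²⁺] = 1·log(0.00114) − log Q = -2.9431 − (-1.7568) = -1.1863; [Ni²⁺] = 10^(-1.1863) ≈ 0.065 M.

0.065 M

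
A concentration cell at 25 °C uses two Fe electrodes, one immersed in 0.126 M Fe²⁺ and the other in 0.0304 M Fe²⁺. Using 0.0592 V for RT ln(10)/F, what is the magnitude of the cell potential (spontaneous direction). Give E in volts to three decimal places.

For a concentration cell E°cell = 0. The 0.126 M side is the cathode (reduction is favoured where [Fe²⁺] is higher).
With n = 2, E = −(0.0592/2) log([Fe²⁺]ₐₙ/[Fe²⁺]꜀ₐₜ) = −(0.0592/2) log(0.0304/0.126) = −(0.0592/2)(-0.617) = +0.018 V.

+0.018 V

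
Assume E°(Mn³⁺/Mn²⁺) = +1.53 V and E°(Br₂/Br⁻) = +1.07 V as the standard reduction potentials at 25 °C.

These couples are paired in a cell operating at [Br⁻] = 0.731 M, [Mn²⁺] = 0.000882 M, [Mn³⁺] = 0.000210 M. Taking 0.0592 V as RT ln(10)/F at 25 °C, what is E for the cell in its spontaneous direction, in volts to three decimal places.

+0.415 V

Mn³⁺/Mn²⁺ is the cathode (higher E°), Br₂/Br⁻ the anode: E°cell = +1.53 − (+1.07) = +0.46 V, n = 2.
Overall: 2 Mn³⁺(aq) + 2 Br⁻(aq) → 2 Mn²⁺(aq) + Br₂(l)
Q = [Mn²⁺]^2 / ([Mn³⁺]^2·[Br⁻]^2); log Q = 1.519.
E = E° − (0.0592/n) log Q = +0.46 − (0.0592/2)(1.519) = +0.415 V.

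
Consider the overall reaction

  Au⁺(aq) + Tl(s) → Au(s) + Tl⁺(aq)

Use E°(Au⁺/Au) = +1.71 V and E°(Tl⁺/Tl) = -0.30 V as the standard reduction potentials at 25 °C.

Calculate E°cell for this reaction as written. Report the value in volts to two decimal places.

The Au⁺/Au couple has the higher reduction potential, so it is the cathode; Tl⁺/Tl is oxidised at the anode.
E°cell = E°(cathode) − E°(anode) = (+1.71) − (-0.30) = +2.01 V.
Since E°cell > 0, the reaction is spontaneous under standard conditions.

+2.01 V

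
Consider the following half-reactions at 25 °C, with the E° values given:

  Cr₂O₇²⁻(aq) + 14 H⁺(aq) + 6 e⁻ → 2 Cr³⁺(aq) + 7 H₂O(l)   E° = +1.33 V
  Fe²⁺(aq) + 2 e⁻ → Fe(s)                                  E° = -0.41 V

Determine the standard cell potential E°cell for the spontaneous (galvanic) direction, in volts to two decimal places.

The Cr₂O₇²⁻/Cr³⁺ couple has the higher reduction potential, so it is the cathode; Fe²⁺/Fe is oxidised at the anode.
E°cell = E°(cathode) − E°(anode) = (+1.33) − (-0.41) = +1.74 V.
Since E°cell > 0, the reaction is spontaneous under standard conditions.

+1.74 V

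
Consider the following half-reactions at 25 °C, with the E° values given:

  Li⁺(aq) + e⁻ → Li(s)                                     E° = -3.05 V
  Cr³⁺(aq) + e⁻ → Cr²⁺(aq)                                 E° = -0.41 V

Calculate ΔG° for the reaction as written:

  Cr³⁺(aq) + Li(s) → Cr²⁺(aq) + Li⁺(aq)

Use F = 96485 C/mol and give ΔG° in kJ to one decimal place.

-254.7 kJ

As written, Cr³⁺/Cr²⁺ is reduced (cathode) and Li⁺/Li is oxidised (anode), so E°cell = (-0.41) − (-3.05) = +2.64 V.
Balancing electrons gives n = 1.
ΔG° = −nFE° = −(1)(96485)(+2.64) = -254,720 J = -254.7 kJ.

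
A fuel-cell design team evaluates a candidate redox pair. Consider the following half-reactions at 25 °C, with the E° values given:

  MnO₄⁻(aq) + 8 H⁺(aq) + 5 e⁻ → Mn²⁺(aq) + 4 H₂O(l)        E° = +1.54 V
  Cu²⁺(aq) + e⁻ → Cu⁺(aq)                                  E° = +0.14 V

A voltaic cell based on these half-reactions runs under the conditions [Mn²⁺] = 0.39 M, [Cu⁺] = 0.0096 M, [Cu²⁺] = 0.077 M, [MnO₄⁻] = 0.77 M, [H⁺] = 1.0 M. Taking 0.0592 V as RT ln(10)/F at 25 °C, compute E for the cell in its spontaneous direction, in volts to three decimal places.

+1.350 V

MnO₄⁻/Mn²⁺ is the cathode (higher E°), Cu²⁺/Cu⁺ the anode: E°cell = +1.54 − (+0.14) = +1.40 V, n = 5.
Overall: MnO₄⁻(aq) + 8 H⁺(aq) + 5 Cu⁺(aq) → Mn²⁺(aq) + 4 H₂O(l) + 5 Cu²⁺(aq)
Q = [Mn²⁺]·[Cu²⁺]^5 / ([MnO₄⁻]·[H⁺]^8·[Cu⁺]^5); log Q = 4.226.
E = E° − (0.0592/n) log Q = +1.40 − (0.0592/5)(4.226) = +1.350 V.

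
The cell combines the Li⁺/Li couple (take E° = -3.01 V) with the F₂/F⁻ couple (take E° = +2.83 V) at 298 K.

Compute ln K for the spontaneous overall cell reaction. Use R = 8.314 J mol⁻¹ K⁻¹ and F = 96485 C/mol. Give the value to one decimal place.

Cathode: F₂/F⁻; anode: Li⁺/Li. E°cell = (+2.83) − (-3.01) = +5.84 V, with n = 2.
ΔG° = −nFE° = −RT ln K, so ln K = nFE°/(RT) = (2)(96485)(+5.84) / ((8.314)(298)) = 454.859.

454.9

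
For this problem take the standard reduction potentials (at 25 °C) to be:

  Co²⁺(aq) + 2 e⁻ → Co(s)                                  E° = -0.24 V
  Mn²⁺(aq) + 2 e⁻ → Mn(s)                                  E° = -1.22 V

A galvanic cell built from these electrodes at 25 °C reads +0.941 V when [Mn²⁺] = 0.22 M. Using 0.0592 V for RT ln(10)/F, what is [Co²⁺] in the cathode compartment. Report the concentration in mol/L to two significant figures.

0.011 M

Co²⁺/Co is the cathode, Mn²⁺/Mn the anode: E°cell = +0.98 V, n = 2.
Overall reaction: Co²⁺(aq) + Mn(s) → Co(s) + Mn²⁺(aq); Q = [Mn²⁺]^1/[Co²⁺]^1.
From E = E° − (0.0592/n) log Q: log Q = (E° − E)·n/0.0592 = (+0.98 − (+0.941))·2/0.0592 = 1.3176.
So 1·log[Co²⁺] = 1·log(0.22) − log Q = -0.6576 − (1.3176) = -1.9752; [Co²⁺] = 10^(-1.9752) ≈ 0.011 M.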